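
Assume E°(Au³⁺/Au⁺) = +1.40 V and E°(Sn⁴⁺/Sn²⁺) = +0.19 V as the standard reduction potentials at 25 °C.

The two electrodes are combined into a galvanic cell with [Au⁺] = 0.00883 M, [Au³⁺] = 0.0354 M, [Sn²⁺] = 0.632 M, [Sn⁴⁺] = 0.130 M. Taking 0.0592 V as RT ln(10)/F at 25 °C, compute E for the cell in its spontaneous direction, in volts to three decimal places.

Au³⁺/Au⁺ is the cathode (higher E°), Sn⁴⁺/Sn²⁺ the anode: E°cell = +1.40 − (+0.19) = +1.21 V, n = 2.
Overall: Au³⁺(aq) + Sn²⁺(aq) → Au⁺(aq) + Sn⁴⁺(aq)
Q = [Au⁺]·[Sn⁴⁺] / ([Au³⁺]·[Sn²⁺]); log Q = -1.290.
E = E° − (0.0592/n) log Q = +1.21 − (0.0592/2)(-1.290) = +1.248 V.

+1.248 V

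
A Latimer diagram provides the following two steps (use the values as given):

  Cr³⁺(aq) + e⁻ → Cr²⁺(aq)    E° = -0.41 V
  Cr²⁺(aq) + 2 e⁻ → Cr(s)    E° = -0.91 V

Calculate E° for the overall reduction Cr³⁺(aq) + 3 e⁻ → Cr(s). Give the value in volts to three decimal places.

-0.743 V

Since ΔG° = −nFE° is additive over sequential reductions, n₃E°₃ = n₁E°₁ + n₂E°₂.
E°₃ = (1×-0.41 + 2×-0.91) / 3 = (-2.230) / 3 = -0.743 V.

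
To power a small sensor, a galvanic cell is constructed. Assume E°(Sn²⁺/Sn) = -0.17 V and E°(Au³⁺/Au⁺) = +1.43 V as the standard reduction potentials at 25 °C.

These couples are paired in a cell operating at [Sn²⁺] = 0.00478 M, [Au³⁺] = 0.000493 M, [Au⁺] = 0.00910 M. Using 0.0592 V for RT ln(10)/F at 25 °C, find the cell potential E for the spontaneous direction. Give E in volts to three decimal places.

+1.631 V

Au³⁺/Au⁺ is the cathode (higher E°), Sn²⁺/Sn the anode: E°cell = +1.43 − (-0.17) = +1.60 V, n = 2.
Overall: Au³⁺(aq) + Sn(s) → Au⁺(aq) + Sn²⁺(aq)
Q = [Au⁺]·[Sn²⁺] / ([Au³⁺]); log Q = -1.054.
E = E° − (0.0592/n) log Q = +1.60 − (0.0592/2)(-1.054) = +1.631 V.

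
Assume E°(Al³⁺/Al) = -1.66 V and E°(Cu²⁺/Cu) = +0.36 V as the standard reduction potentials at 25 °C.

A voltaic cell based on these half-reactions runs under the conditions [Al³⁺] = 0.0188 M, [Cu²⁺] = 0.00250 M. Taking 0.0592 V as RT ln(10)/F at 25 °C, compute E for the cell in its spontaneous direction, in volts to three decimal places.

Cu²⁺/Cu is the cathode (higher E°), Al³⁺/Al the anode: E°cell = +0.36 − (-1.66) = +2.02 V, n = 6.
Overall: 3 Cu²⁺(aq) + 2 Al(s) → 3 Cu(s) + 2 Al³⁺(aq)
Q = [Al³⁺]^2 / ([Cu²⁺]^3); log Q = 4.354.
E = E° − (0.0592/n) log Q = +2.02 − (0.0592/6)(4.354) = +1.977 V.

+1.977 V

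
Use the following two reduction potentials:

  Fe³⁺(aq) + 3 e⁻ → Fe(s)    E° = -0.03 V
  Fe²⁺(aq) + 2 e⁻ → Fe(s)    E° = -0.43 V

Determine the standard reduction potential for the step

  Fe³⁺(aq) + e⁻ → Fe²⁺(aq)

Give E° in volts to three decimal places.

Sequential free energies add, so n₃E°₃ = n₁E°₁ + n₂E°₂.
With n₃ = 3, and the known step contributing 2×(-0.43) V, the unknown satisfies 1·E° = 3×(-0.03) − 2×(-0.43) = +0.770.
E° = +0.770 / 1 = +0.770 V.

+0.770 V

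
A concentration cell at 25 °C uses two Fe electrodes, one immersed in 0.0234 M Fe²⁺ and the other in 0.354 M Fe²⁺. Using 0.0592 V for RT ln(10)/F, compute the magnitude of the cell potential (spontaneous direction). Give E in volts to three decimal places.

For a concentration cell E°cell = 0. The 0.354 M side is the cathode (reduction is favoured where [Fe²⁺] is higher).
With n = 2, E = −(0.0592/2) log([Fe²⁺]ₐₙ/[Fe²⁺]꜀ₐₜ) = −(0.0592/2) log(0.0234/0.354) = −(0.0592/2)(-1.180) = +0.035 V.

+0.035 V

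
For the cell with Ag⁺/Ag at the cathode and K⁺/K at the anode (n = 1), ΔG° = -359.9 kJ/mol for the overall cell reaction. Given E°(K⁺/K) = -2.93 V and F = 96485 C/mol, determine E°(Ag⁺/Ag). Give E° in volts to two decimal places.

+0.80 V

E°cell = −ΔG°/(nF) = −(-359.9×10³)/((1)(96485)) = +3.730 V.
Since Ag⁺/Ag is the cathode and K⁺/K the anode, E°cell = E°(Ag⁺/Ag) − E°(K⁺/K).
So E°(Ag⁺/Ag) = E°cell + E°(K⁺/K) = +3.730 + (-2.93) = +0.80 V.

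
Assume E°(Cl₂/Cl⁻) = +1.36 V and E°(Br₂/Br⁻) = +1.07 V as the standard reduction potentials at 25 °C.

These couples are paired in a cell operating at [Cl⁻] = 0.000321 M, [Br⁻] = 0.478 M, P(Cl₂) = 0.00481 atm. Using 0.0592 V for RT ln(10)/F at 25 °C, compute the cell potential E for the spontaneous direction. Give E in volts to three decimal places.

Cl₂/Cl⁻ is the cathode (higher E°), Br₂/Br⁻ the anode: E°cell = +1.36 − (+1.07) = +0.29 V, n = 2.
Overall: Cl₂(g) + 2 Br⁻(aq) → 2 Cl⁻(aq) + Br₂(l)
Q = [Cl⁻]^2 / (P(Cl₂)·[Br⁻]^2); log Q = -4.028.
E = E° − (0.0592/n) log Q = +0.29 − (0.0592/2)(-4.028) = +0.409 V.

+0.409 V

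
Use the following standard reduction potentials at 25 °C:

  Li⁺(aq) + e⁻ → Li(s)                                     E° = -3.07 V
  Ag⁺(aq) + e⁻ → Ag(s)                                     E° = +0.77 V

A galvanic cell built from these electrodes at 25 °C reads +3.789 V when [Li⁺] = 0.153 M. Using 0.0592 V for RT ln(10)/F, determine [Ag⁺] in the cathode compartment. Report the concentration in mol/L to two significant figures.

0.021 M

Ag⁺/Ag is the cathode, Li⁺/Li the anode: E°cell = +3.84 V, n = 1.
Overall reaction: Ag⁺(aq) + Li(s) → Ag(s) + Li⁺(aq); Q = [Li⁺]^1/[Ag⁺]^1.
From E = E° − (0.0592/n) log Q: log Q = (E° − E)·n/0.0592 = (+3.84 − (+3.789))·1/0.0592 = 0.8615.
So 1·log[Ag⁺] = 1·log(0.153) − log Q = -0.8153 − (0.8615) = -1.6768; [Ag⁺] = 10^(-1.6768) ≈ 0.021 M.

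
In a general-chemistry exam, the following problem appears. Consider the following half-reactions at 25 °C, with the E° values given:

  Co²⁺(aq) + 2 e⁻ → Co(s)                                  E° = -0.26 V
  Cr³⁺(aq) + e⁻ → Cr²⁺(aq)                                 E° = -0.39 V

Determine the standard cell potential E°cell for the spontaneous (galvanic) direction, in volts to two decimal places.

The Co²⁺/Co couple has the higher reduction potential, so it is the cathode; Cr³⁺/Cr²⁺ is oxidised at the anode.
E°cell = E°(cathode) − E°(anode) = (-0.26) − (-0.39) = +0.13 V.

+0.13 V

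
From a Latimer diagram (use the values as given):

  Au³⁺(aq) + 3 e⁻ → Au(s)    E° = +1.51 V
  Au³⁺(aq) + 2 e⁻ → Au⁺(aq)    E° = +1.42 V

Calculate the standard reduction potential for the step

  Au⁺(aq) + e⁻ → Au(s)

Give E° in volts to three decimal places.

Sequential free energies add, so n₃E°₃ = n₁E°₁ + n₂E°₂.
With n₃ = 3, and the known step contributing 2×(+1.42) V, the unknown satisfies 1·E° = 3×(+1.51) − 2×(+1.42) = +1.690.
E° = +1.690 / 1 = +1.690 V.

+1.690 V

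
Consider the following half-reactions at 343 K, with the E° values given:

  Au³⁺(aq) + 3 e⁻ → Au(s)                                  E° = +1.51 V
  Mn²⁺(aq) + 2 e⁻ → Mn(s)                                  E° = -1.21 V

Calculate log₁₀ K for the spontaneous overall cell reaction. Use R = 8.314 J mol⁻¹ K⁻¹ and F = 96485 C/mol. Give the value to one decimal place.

Cathode: Au³⁺/Au; anode: Mn²⁺/Mn. E°cell = (+1.51) − (-1.21) = +2.72 V, with n = 6.
ΔG° = −nFE° = −RT ln K, so ln K = nFE°/(RT) = (6)(96485)(+2.72) / ((8.314)(343)) = 552.174.
log₁₀ K = 552.174 / ln 10 = 239.8.

239.8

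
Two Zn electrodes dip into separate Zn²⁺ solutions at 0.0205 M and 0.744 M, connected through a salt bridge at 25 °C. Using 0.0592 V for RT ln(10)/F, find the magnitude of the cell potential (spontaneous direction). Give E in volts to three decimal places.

For a concentration cell E°cell = 0. The 0.744 M side is the cathode (reduction is favoured where [Zn²⁺] is higher).
With n = 2, E = −(0.0592/2) log([Zn²⁺]ₐₙ/[Zn²⁺]꜀ₐₜ) = −(0.0592/2) log(0.0205/0.744) = −(0.0592/2)(-1.560) = +0.046 V.

+0.046 V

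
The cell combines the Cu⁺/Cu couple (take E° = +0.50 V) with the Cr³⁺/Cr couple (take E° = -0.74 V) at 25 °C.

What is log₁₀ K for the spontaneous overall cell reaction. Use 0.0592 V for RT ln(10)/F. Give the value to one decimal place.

62.8

Cathode: Cu⁺/Cu; anode: Cr³⁺/Cr. E°cell = +1.24 V, n = 3.
log K = nE°cell / 0.0592 = (3)(+1.24) / 0.0592 = 62.8.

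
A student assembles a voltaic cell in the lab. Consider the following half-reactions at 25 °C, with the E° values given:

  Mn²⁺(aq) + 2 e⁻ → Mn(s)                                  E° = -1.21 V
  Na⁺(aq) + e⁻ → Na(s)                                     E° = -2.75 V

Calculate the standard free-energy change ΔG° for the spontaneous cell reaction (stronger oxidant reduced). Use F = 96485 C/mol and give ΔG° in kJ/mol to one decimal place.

Mn²⁺/Mn (E° = -1.21 V) is the cathode; Na⁺/Na (E° = -2.75 V) is the anode, so E°cell = +1.54 V.
Balancing electrons gives n = 2 (lcm of 2 and 1).
ΔG° = −nFE° = −(2)(96485)(+1.54) = -297,174 J = -297.2 kJ/mol.

-297.2 kJ/mol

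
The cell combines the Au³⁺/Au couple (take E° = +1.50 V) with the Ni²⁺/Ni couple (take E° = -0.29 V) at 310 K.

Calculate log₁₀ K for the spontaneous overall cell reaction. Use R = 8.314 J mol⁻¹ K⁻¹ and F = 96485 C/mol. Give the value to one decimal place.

Cathode: Au³⁺/Au; anode: Ni²⁺/Ni. E°cell = (+1.50) − (-0.29) = +1.79 V, with n = 6.
ΔG° = −nFE° = −RT ln K, so ln K = nFE°/(RT) = (6)(96485)(+1.79) / ((8.314)(310)) = 402.061.
log₁₀ K = 402.061 / ln 10 = 174.6.

174.6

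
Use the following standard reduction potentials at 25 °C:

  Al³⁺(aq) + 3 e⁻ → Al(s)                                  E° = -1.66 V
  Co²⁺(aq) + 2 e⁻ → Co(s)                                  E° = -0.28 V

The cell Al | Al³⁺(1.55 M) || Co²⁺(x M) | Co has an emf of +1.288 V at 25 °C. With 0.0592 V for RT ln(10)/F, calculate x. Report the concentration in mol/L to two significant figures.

Co²⁺/Co is the cathode, Al³⁺/Al the anode: E°cell = +1.38 V, n = 6.
Overall reaction: 3 Co²⁺(aq) + 2 Al(s) → 3 Co(s) + 2 Al³⁺(aq); Q = [Al³⁺]^2/[Co²⁺]^3.
From E = E° − (0.0592/n) log Q: log Q = (E° − E)·n/0.0592 = (+1.38 − (+1.288))·6/0.0592 = 9.3243.
So 3·log[Co²⁺] = 2·log(1.55) − log Q = 0.3807 − (9.3243) = -8.9436; log[Co²⁺] = -8.9436 / 3 = -2.9812; [Co²⁺] = 10^(-2.9812) ≈ 0.0010 M.

0.0010 M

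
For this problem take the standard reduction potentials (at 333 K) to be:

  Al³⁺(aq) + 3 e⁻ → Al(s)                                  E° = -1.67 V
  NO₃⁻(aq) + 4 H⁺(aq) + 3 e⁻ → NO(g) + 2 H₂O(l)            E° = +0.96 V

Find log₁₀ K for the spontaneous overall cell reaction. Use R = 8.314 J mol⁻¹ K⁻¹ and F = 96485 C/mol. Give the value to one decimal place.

119.4

Cathode: NO₃⁻/NO; anode: Al³⁺/Al. E°cell = (+0.96) − (-1.67) = +2.63 V, with n = 3.
ΔG° = −nFE° = −RT ln K, so ln K = nFE°/(RT) = (3)(96485)(+2.63) / ((8.314)(333)) = 274.968.
log₁₀ K = 274.968 / ln 10 = 119.4.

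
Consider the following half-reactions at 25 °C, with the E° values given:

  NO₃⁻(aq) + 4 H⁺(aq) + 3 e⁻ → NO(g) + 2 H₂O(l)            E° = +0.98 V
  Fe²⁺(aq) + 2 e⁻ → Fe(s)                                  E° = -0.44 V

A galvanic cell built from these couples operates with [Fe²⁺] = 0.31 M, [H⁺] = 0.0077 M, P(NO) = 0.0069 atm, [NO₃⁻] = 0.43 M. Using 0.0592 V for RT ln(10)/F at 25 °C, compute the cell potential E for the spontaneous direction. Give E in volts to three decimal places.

NO₃⁻/NO is the cathode (higher E°), Fe²⁺/Fe the anode: E°cell = +0.98 − (-0.44) = +1.42 V, n = 6.
Overall: 2 NO₃⁻(aq) + 8 H⁺(aq) + 3 Fe(s) → 2 NO(g) + 4 H₂O(l) + 3 Fe²⁺(aq)
Q = P(NO)^2·[Fe²⁺]^3 / ([NO₃⁻]^2·[H⁺]^8); log Q = 11.793.
E = E° − (0.0592/n) log Q = +1.42 − (0.0592/6)(11.793) = +1.304 V.

+1.304 V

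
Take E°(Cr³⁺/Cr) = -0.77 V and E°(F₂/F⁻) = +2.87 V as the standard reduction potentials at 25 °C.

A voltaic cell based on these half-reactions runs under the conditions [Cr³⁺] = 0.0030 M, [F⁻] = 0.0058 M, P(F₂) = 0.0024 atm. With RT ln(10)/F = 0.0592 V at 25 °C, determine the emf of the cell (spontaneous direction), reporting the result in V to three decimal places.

+3.745 V

F₂/F⁻ is the cathode (higher E°), Cr³⁺/Cr the anode: E°cell = +2.87 − (-0.77) = +3.64 V, n = 6.
Overall: 3 F₂(g) + 2 Cr(s) → 6 F⁻(aq) + 2 Cr³⁺(aq)
Q = [F⁻]^6·[Cr³⁺]^2 / (P(F₂)^3); log Q = -10.606.
E = E° − (0.0592/n) log Q = +3.64 − (0.0592/6)(-10.606) = +3.745 V.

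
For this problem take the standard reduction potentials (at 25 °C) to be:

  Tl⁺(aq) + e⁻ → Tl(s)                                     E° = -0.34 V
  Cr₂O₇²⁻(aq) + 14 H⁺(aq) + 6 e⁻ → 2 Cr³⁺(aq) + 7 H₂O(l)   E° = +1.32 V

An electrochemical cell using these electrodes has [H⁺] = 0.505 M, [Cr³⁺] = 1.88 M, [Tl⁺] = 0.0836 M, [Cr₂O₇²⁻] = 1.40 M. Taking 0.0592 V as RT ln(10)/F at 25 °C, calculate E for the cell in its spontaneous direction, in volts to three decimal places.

Cr₂O₇²⁻/Cr³⁺ is the cathode (higher E°), Tl⁺/Tl the anode: E°cell = +1.32 − (-0.34) = +1.66 V, n = 6.
Overall: Cr₂O₇²⁻(aq) + 14 H⁺(aq) + 6 Tl(s) → 2 Cr³⁺(aq) + 7 H₂O(l) + 6 Tl⁺(aq)
Q = [Cr³⁺]^2·[Tl⁺]^6 / ([Cr₂O₇²⁻]·[H⁺]^14); log Q = -1.911.
E = E° − (0.0592/n) log Q = +1.66 − (0.0592/6)(-1.911) = +1.679 V.

+1.679 V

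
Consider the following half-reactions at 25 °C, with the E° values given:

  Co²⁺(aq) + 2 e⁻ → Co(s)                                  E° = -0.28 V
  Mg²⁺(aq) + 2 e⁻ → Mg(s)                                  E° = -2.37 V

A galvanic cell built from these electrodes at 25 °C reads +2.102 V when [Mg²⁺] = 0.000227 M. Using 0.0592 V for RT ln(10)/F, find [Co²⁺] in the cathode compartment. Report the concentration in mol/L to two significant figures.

0.00058 M

Co²⁺/Co is the cathode, Mg²⁺/Mg the anode: E°cell = +2.09 V, n = 2.
Overall reaction: Co²⁺(aq) + Mg(s) → Co(s) + Mg²⁺(aq); Q = [Mg²⁺]^1/[Co²⁺]^1.
From E = E° − (0.0592/n) log Q: log Q = (E° − E)·n/0.0592 = (+2.09 − (+2.102))·2/0.0592 = -0.4054.
So 1·log[Co²⁺] = 1·log(0.000227) − log Q = -3.6440 − (-0.4054) = -3.2386; [Co²⁺] = 10^(-3.2386) ≈ 0.00058 M.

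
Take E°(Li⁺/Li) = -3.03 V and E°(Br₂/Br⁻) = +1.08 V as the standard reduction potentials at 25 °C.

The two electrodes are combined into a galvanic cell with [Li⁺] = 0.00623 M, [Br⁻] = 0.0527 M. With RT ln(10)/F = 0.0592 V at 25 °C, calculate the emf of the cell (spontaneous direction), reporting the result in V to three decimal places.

+4.316 V

Br₂/Br⁻ is the cathode (higher E°), Li⁺/Li the anode: E°cell = +1.08 − (-3.03) = +4.11 V, n = 2.
Overall: Br₂(l) + 2 Li(s) → 2 Br⁻(aq) + 2 Li⁺(aq)
Q = [Br⁻]^2·[Li⁺]^2; log Q = -6.967.
E = E° − (0.0592/n) log Q = +4.11 − (0.0592/2)(-6.967) = +4.316 V.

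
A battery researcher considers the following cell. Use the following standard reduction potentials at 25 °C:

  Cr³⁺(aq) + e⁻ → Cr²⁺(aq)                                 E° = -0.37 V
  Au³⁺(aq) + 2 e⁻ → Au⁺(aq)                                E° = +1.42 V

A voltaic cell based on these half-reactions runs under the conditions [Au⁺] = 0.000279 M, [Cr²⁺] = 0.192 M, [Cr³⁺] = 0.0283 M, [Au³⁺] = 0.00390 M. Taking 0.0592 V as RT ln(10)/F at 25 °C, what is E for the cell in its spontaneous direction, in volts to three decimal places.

Au³⁺/Au⁺ is the cathode (higher E°), Cr³⁺/Cr²⁺ the anode: E°cell = +1.42 − (-0.37) = +1.79 V, n = 2.
Overall: Au³⁺(aq) + 2 Cr²⁺(aq) → Au⁺(aq) + 2 Cr³⁺(aq)
Q = [Au⁺]·[Cr³⁺]^2 / ([Au³⁺]·[Cr²⁺]^2); log Q = -2.808.
E = E° − (0.0592/n) log Q = +1.79 − (0.0592/2)(-2.808) = +1.873 V.

+1.873 V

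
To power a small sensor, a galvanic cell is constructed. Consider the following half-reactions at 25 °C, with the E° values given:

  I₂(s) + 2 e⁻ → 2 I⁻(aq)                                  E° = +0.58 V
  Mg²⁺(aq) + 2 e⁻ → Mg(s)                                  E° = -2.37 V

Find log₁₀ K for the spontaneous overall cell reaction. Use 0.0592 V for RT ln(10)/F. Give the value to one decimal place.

Cathode: I₂/I⁻; anode: Mg²⁺/Mg. E°cell = +2.95 V, n = 2.
log K = nE°cell / 0.0592 = (2)(+2.95) / 0.0592 = 99.7.

99.7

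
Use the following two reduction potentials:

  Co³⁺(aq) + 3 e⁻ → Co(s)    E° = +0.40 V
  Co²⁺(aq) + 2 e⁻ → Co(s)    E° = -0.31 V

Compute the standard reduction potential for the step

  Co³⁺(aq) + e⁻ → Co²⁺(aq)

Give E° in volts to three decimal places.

Sequential free energies add, so n₃E°₃ = n₁E°₁ + n₂E°₂.
With n₃ = 3, and the known step contributing 2×(-0.31) V, the unknown satisfies 1·E° = 3×(+0.40) − 2×(-0.31) = +1.820.
E° = +1.820 / 1 = +1.820 V.

+1.820 V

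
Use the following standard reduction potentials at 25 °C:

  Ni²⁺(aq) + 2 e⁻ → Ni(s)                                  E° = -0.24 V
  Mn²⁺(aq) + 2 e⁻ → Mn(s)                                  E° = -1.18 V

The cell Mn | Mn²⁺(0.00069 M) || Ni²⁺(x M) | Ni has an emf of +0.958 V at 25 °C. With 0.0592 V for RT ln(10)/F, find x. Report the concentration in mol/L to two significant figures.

Ni²⁺/Ni is the cathode, Mn²⁺/Mn the anode: E°cell = +0.94 V, n = 2.
Overall reaction: Ni²⁺(aq) + Mn(s) → Ni(s) + Mn²⁺(aq); Q = [Mn²⁺]^1/[Ni²⁺]^1.
From E = E° − (0.0592/n) log Q: log Q = (E° − E)·n/0.0592 = (+0.94 − (+0.958))·2/0.0592 = -0.6081.
So 1·log[Ni²⁺] = 1·log(0.00069) − log Q = -3.1612 − (-0.6081) = -2.5531; [Ni²⁺] = 10^(-2.5531) ≈ 0.0028 M.

0.0028 M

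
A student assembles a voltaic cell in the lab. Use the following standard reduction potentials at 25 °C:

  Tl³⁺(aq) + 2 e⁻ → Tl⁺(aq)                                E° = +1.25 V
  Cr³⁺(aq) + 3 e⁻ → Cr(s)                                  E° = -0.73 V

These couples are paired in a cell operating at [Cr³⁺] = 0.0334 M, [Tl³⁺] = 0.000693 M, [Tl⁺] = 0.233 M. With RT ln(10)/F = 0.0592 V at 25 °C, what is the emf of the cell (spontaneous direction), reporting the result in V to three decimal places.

Tl³⁺/Tl⁺ is the cathode (higher E°), Cr³⁺/Cr the anode: E°cell = +1.25 − (-0.73) = +1.98 V, n = 6.
Overall: 3 Tl³⁺(aq) + 2 Cr(s) → 3 Tl⁺(aq) + 2 Cr³⁺(aq)
Q = [Tl⁺]^3·[Cr³⁺]^2 / ([Tl³⁺]^3); log Q = 4.627.
E = E° − (0.0592/n) log Q = +1.98 − (0.0592/6)(4.627) = +1.934 V.

+1.934 V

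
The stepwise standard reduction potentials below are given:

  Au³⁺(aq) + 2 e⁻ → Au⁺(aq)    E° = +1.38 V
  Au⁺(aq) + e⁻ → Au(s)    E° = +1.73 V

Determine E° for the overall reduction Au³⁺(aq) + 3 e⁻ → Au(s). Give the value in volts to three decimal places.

+1.497 V

Since ΔG° = −nFE° is additive over sequential reductions, n₃E°₃ = n₁E°₁ + n₂E°₂.
E°₃ = (2×+1.38 + 1×+1.73) / 3 = (+4.490) / 3 = +1.497 V.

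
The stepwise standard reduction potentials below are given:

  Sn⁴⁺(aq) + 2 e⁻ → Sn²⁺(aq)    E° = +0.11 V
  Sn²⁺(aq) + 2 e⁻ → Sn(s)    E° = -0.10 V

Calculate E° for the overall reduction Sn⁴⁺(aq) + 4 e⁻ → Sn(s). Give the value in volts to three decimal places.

Since ΔG° = −nFE° is additive over sequential reductions, n₃E°₃ = n₁E°₁ + n₂E°₂.
E°₃ = (2×+0.11 + 2×-0.10) / 4 = (+0.020) / 4 = +0.005 V.

+0.005 V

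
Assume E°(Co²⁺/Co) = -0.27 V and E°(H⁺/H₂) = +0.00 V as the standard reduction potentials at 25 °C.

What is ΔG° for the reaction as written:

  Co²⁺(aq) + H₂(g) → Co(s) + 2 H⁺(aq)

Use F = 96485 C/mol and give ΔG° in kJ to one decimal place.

As written, Co²⁺/Co is reduced (cathode) and H⁺/H₂ is oxidised (anode), so E°cell = (-0.27) − (+0.00) = -0.27 V.
Balancing electrons gives n = 2.
ΔG° = −nFE° = −(2)(96485)(-0.27) = 52,102 J = +52.1 kJ.

+52.1 kJ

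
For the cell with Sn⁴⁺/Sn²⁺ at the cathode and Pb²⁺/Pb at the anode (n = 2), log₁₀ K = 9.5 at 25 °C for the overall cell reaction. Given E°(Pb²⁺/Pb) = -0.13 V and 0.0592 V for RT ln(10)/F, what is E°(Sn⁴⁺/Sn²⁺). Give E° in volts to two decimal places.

E°cell = (0.0592/n)·log K = (0.0592/2)(9.5) = +0.281 V.
Since Sn⁴⁺/Sn²⁺ is the cathode and Pb²⁺/Pb the anode, E°cell = E°(Sn⁴⁺/Sn²⁺) − E°(Pb²⁺/Pb).
So E°(Sn⁴⁺/Sn²⁺) = E°cell + E°(Pb²⁺/Pb) = +0.281 + (-0.13) = +0.15 V.

+0.15 V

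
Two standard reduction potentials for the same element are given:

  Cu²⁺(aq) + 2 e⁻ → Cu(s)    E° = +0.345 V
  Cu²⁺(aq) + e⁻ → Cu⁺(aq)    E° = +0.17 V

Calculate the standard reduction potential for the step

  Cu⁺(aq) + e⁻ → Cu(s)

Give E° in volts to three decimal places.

+0.520 V

Sequential free energies add, so n₃E°₃ = n₁E°₁ + n₂E°₂.
With n₃ = 2, and the known step contributing 1×(+0.17) V, the unknown satisfies 1·E° = 2×(+0.345) − 1×(+0.17) = +0.520.
E° = +0.520 / 1 = +0.520 V.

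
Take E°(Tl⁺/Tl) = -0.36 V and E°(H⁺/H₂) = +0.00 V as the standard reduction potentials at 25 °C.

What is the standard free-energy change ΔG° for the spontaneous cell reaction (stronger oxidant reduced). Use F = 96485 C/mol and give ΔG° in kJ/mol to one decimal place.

-69.5 kJ/mol

H⁺/H₂ (E° = +0.00 V) is the cathode; Tl⁺/Tl (E° = -0.36 V) is the anode, so E°cell = +0.36 V.
Balancing electrons gives n = 2 (lcm of 2 and 1).
ΔG° = −nFE° = −(2)(96485)(+0.36) = -69,469 J = -69.5 kJ/mol.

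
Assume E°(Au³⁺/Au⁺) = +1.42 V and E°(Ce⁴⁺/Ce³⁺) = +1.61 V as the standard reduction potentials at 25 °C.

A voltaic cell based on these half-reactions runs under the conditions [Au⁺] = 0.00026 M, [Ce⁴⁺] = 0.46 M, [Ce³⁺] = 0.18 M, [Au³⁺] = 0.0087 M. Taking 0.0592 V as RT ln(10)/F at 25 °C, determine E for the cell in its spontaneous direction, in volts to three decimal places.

Ce⁴⁺/Ce³⁺ is the cathode (higher E°), Au³⁺/Au⁺ the anode: E°cell = +1.61 − (+1.42) = +0.19 V, n = 2.
Overall: 2 Ce⁴⁺(aq) + Au⁺(aq) → 2 Ce³⁺(aq) + Au³⁺(aq)
Q = [Ce³⁺]^2·[Au³⁺] / ([Ce⁴⁺]^2·[Au⁺]); log Q = 0.710.
E = E° − (0.0592/n) log Q = +0.19 − (0.0592/2)(0.710) = +0.169 V.

+0.169 V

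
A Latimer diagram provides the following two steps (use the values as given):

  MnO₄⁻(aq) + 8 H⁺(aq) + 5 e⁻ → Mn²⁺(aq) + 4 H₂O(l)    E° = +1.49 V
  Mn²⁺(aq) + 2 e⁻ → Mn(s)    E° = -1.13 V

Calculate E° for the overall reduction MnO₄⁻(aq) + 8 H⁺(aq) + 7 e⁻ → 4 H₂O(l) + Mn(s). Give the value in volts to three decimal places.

+0.741 V

Since ΔG° = −nFE° is additive over sequential reductions, n₃E°₃ = n₁E°₁ + n₂E°₂.
E°₃ = (5×+1.49 + 2×-1.13) / 7 = (+5.190) / 7 = +0.741 V.
E° values themselves are not directly additive — weighting by electron count is essential.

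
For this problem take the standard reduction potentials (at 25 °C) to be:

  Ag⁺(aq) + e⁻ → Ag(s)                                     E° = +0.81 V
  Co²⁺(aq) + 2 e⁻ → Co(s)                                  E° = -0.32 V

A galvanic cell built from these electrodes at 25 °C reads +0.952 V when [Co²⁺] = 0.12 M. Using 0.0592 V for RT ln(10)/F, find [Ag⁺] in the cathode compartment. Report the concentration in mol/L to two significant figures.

Ag⁺/Ag is the cathode, Co²⁺/Co the anode: E°cell = +1.13 V, n = 2.
Overall reaction: 2 Ag⁺(aq) + Co(s) → 2 Ag(s) + Co²⁺(aq); Q = [Co²⁺]^1/[Ag⁺]^2.
From E = E° − (0.0592/n) log Q: log Q = (E° − E)·n/0.0592 = (+1.13 − (+0.952))·2/0.0592 = 6.0135.
So 2·log[Ag⁺] = 1·log(0.12) − log Q = -0.9208 − (6.0135) = -6.9343; log[Ag⁺] = -6.9343 / 2 = -3.4672; [Ag⁺] = 10^(-3.4672) ≈ 0.00034 M.

0.00034 M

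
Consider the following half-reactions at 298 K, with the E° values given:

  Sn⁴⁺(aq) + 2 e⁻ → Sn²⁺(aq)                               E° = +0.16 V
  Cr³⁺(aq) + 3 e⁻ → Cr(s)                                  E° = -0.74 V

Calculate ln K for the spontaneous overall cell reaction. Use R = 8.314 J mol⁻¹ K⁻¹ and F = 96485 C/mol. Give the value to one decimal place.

Cathode: Sn⁴⁺/Sn²⁺; anode: Cr³⁺/Cr. E°cell = (+0.16) − (-0.74) = +0.90 V, with n = 6.
ΔG° = −nFE° = −RT ln K, so ln K = nFE°/(RT) = (6)(96485)(+0.90) / ((8.314)(298)) = 210.294.

210.3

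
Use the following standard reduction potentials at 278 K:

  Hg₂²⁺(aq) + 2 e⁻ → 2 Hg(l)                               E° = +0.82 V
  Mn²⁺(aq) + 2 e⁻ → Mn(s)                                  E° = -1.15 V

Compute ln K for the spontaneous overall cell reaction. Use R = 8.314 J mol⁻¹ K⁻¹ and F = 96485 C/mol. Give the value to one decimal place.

164.5

Cathode: Hg₂²⁺/Hg; anode: Mn²⁺/Mn. E°cell = (+0.82) − (-1.15) = +1.97 V, with n = 2.
ΔG° = −nFE° = −RT ln K, so ln K = nFE°/(RT) = (2)(96485)(+1.97) / ((8.314)(278)) = 164.475.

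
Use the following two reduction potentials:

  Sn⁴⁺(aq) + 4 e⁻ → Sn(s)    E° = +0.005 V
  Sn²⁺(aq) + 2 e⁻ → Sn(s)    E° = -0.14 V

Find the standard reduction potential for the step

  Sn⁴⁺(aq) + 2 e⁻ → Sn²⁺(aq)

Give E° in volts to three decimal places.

+0.150 V

Sequential free energies add, so n₃E°₃ = n₁E°₁ + n₂E°₂.
With n₃ = 4, and the known step contributing 2×(-0.14) V, the unknown satisfies 2·E° = 4×(+0.005) − 2×(-0.14) = +0.300.
E° = +0.300 / 2 = +0.150 V.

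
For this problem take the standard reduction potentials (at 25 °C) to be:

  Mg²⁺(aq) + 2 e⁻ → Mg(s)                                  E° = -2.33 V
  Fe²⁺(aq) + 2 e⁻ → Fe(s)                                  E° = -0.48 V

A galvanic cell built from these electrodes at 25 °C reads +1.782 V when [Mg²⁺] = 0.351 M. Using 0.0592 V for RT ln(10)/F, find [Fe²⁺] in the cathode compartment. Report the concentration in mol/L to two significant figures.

Fe²⁺/Fe is the cathode, Mg²⁺/Mg the anode: E°cell = +1.85 V, n = 2.
Overall reaction: Fe²⁺(aq) + Mg(s) → Fe(s) + Mg²⁺(aq); Q = [Mg²⁺]^1/[Fe²⁺]^1.
From E = E° − (0.0592/n) log Q: log Q = (E° − E)·n/0.0592 = (+1.85 − (+1.782))·2/0.0592 = 2.2973.
So 1·log[Fe²⁺] = 1·log(0.351) − log Q = -0.4547 − (2.2973) = -2.7520; [Fe²⁺] = 10^(-2.7520) ≈ 0.0018 M.

0.0018 M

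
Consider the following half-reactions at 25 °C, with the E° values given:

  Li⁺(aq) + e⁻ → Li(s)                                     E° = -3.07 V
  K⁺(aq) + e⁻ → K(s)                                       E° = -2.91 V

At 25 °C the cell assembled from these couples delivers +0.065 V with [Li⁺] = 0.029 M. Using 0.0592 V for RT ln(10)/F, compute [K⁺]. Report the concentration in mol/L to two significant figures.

K⁺/K is the cathode, Li⁺/Li the anode: E°cell = +0.16 V, n = 1.
Overall reaction: K⁺(aq) + Li(s) → K(s) + Li⁺(aq); Q = [Li⁺]^1/[K⁺]^1.
From E = E° − (0.0592/n) log Q: log Q = (E° − E)·n/0.0592 = (+0.16 − (+0.065))·1/0.0592 = 1.6047.
So 1·log[K⁺] = 1·log(0.029) − log Q = -1.5376 − (1.6047) = -3.1423; [K⁺] = 10^(-3.1423) ≈ 0.00072 M.

0.00072 M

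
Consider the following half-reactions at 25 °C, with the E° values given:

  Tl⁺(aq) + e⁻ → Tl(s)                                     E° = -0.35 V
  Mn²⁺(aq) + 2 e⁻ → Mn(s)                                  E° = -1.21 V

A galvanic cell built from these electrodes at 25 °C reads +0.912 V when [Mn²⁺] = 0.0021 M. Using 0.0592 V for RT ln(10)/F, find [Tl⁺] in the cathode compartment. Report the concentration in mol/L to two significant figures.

Tl⁺/Tl is the cathode, Mn²⁺/Mn the anode: E°cell = +0.86 V, n = 2.
Overall reaction: 2 Tl⁺(aq) + Mn(s) → 2 Tl(s) + Mn²⁺(aq); Q = [Mn²⁺]^1/[Tl⁺]^2.
From E = E° − (0.0592/n) log Q: log Q = (E° − E)·n/0.0592 = (+0.86 − (+0.912))·2/0.0592 = -1.7568.
So 2·log[Tl⁺] = 1·log(0.0021) − log Q = -2.6778 − (-1.7568) = -0.9210; log[Tl⁺] = -0.9210 / 2 = -0.4605; [Tl⁺] = 10^(-0.4605) ≈ 0.35 M.

0.35 M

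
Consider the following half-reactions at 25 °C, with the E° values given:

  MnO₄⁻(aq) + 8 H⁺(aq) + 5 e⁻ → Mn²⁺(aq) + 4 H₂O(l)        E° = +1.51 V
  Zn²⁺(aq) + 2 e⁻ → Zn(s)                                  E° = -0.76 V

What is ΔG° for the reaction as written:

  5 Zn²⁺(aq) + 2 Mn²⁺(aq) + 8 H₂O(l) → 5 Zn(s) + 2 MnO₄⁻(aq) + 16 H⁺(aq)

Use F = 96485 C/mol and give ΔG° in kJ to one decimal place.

+2190.2 kJ

As written, Zn²⁺/Zn is reduced (cathode) and MnO₄⁻/Mn²⁺ is oxidised (anode), so E°cell = (-0.76) − (+1.51) = -2.27 V.
Balancing electrons gives n = 10.
ΔG° = −nFE° = −(10)(96485)(-2.27) = 2,190,210 J = +2190.2 kJ.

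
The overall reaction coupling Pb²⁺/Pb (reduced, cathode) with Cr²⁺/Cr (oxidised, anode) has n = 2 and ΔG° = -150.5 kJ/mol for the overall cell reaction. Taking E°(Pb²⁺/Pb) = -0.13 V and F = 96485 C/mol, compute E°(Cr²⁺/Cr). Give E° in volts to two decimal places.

E°cell = −ΔG°/(nF) = −(-150.5×10³)/((2)(96485)) = +0.780 V.
Since Pb²⁺/Pb is the cathode and Cr²⁺/Cr the anode, E°cell = E°(Pb²⁺/Pb) − E°(Cr²⁺/Cr).
So E°(Cr²⁺/Cr) = E°(Pb²⁺/Pb) − E°cell = (-0.13) − (+0.780) = -0.91 V.

-0.91 V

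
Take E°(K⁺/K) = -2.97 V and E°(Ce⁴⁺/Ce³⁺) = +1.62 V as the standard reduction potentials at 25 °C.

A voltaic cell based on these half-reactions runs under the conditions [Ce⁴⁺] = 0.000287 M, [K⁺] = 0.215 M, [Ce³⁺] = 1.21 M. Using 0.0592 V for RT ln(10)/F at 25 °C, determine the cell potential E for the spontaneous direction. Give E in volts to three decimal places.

Ce⁴⁺/Ce³⁺ is the cathode (higher E°), K⁺/K the anode: E°cell = +1.62 − (-2.97) = +4.59 V, n = 1.
Overall: Ce⁴⁺(aq) + K(s) → Ce³⁺(aq) + K⁺(aq)
Q = [Ce³⁺]·[K⁺] / ([Ce⁴⁺]); log Q = 2.957.
E = E° − (0.0592/n) log Q = +4.59 − (0.0592/1)(2.957) = +4.415 V.

+4.415 V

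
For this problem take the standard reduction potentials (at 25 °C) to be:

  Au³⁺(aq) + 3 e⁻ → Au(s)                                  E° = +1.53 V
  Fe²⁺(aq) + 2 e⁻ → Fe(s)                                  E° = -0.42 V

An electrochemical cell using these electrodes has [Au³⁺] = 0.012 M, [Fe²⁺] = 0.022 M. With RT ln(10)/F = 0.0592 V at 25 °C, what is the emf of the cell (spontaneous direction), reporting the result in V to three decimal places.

Au³⁺/Au is the cathode (higher E°), Fe²⁺/Fe the anode: E°cell = +1.53 − (-0.42) = +1.95 V, n = 6.
Overall: 2 Au³⁺(aq) + 3 Fe(s) → 2 Au(s) + 3 Fe²⁺(aq)
Q = [Fe²⁺]^3 / ([Au³⁺]^2); log Q = -1.131.
E = E° − (0.0592/n) log Q = +1.95 − (0.0592/6)(-1.131) = +1.961 V.

+1.961 V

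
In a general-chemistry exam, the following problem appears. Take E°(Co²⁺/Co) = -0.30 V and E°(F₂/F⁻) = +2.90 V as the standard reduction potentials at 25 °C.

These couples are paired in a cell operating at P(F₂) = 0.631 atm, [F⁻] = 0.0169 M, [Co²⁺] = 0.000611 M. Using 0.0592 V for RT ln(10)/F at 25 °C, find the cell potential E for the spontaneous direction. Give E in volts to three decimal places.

+3.394 V

F₂/F⁻ is the cathode (higher E°), Co²⁺/Co the anode: E°cell = +2.90 − (-0.30) = +3.20 V, n = 2.
Overall: F₂(g) + Co(s) → 2 F⁻(aq) + Co²⁺(aq)
Q = [F⁻]^2·[Co²⁺] / (P(F₂)); log Q = -6.558.
E = E° − (0.0592/n) log Q = +3.20 − (0.0592/2)(-6.558) = +3.394 V.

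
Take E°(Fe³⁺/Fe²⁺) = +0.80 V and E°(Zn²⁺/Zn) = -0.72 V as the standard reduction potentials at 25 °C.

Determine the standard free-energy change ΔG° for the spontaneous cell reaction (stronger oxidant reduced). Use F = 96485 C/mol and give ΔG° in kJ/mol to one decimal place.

Fe³⁺/Fe²⁺ (E° = +0.80 V) is the cathode; Zn²⁺/Zn (E° = -0.72 V) is the anode, so E°cell = +1.52 V.
Balancing electrons gives n = 2 (lcm of 1 and 2).
ΔG° = −nFE° = −(2)(96485)(+1.52) = -293,314 J = -293.3 kJ/mol.

-293.3 kJ/mol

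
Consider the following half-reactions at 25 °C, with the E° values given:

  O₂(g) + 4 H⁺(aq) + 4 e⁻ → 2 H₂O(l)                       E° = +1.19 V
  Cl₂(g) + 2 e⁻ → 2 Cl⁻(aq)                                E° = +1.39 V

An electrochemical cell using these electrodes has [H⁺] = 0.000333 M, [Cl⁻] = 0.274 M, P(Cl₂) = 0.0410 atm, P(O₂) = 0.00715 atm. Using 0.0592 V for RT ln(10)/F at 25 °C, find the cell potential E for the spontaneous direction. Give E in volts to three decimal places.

+0.430 V

Cl₂/Cl⁻ is the cathode (higher E°), O₂/H₂O the anode: E°cell = +1.39 − (+1.19) = +0.20 V, n = 4.
Overall: 2 Cl₂(g) + 2 H₂O(l) → 4 Cl⁻(aq) + O₂(g) + 4 H⁺(aq)
Q = [Cl⁻]^4·P(O₂)·[H⁺]^4 / (P(Cl₂)^2); log Q = -15.530.
E = E° − (0.0592/n) log Q = +0.20 − (0.0592/4)(-15.530) = +0.430 V.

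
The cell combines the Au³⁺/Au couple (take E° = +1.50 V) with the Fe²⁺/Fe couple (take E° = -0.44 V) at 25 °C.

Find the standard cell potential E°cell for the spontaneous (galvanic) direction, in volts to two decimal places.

+1.94 V

The Au³⁺/Au couple has the higher reduction potential, so it is the cathode; Fe²⁺/Fe is oxidised at the anode.
E°cell = E°(cathode) − E°(anode) = (+1.50) − (-0.44) = +1.94 V.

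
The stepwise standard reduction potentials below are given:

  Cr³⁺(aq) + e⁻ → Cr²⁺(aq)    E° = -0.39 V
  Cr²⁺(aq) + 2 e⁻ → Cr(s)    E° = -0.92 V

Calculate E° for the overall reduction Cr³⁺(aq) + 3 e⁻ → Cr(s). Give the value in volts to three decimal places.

Since ΔG° = −nFE° is additive over sequential reductions, n₃E°₃ = n₁E°₁ + n₂E°₂.
E°₃ = (1×-0.39 + 2×-0.92) / 3 = (-2.230) / 3 = -0.743 V.

-0.743 V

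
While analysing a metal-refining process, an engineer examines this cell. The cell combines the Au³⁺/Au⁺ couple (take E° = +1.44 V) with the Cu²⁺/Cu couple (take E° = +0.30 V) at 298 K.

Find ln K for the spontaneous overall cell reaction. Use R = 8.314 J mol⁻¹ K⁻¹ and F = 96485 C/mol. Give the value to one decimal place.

88.8

Cathode: Au³⁺/Au⁺; anode: Cu²⁺/Cu. E°cell = (+1.44) − (+0.30) = +1.14 V, with n = 2.
ΔG° = −nFE° = −RT ln K, so ln K = nFE°/(RT) = (2)(96485)(+1.14) / ((8.314)(298)) = 88.791.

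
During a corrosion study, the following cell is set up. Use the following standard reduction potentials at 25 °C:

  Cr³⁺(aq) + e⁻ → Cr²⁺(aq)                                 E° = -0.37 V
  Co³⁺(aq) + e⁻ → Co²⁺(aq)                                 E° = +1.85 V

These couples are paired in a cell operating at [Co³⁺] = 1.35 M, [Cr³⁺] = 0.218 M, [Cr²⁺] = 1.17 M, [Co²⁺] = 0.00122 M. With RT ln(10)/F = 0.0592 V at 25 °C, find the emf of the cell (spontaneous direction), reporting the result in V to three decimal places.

+2.443 V

Co³⁺/Co²⁺ is the cathode (higher E°), Cr³⁺/Cr²⁺ the anode: E°cell = +1.85 − (-0.37) = +2.22 V, n = 1.
Overall: Co³⁺(aq) + Cr²⁺(aq) → Co²⁺(aq) + Cr³⁺(aq)
Q = [Co²⁺]·[Cr³⁺] / ([Co³⁺]·[Cr²⁺]); log Q = -3.774.
E = E° − (0.0592/n) log Q = +2.22 − (0.0592/1)(-3.774) = +2.443 V.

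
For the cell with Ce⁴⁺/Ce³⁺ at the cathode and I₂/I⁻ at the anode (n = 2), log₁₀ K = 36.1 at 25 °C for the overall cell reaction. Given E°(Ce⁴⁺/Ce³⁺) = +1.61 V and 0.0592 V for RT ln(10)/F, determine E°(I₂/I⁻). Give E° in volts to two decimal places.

+0.54 V

E°cell = (0.0592/n)·log K = (0.0592/2)(36.1) = +1.069 V.
Since Ce⁴⁺/Ce³⁺ is the cathode and I₂/I⁻ the anode, E°cell = E°(Ce⁴⁺/Ce³⁺) − E°(I₂/I⁻).
So E°(I₂/I⁻) = E°(Ce⁴⁺/Ce³⁺) − E°cell = (+1.61) − (+1.069) = +0.54 V.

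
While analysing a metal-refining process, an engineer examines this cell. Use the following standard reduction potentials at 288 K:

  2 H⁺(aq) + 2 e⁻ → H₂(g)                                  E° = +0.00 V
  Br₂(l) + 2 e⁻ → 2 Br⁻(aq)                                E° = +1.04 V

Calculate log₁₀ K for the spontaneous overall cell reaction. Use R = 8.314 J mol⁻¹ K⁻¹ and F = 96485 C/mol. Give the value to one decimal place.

36.4

Cathode: Br₂/Br⁻; anode: H⁺/H₂. E°cell = (+1.04) − (+0.00) = +1.04 V, with n = 2.
ΔG° = −nFE° = −RT ln K, so ln K = nFE°/(RT) = (2)(96485)(+1.04) / ((8.314)(288)) = 83.815.
log₁₀ K = 83.815 / ln 10 = 36.4.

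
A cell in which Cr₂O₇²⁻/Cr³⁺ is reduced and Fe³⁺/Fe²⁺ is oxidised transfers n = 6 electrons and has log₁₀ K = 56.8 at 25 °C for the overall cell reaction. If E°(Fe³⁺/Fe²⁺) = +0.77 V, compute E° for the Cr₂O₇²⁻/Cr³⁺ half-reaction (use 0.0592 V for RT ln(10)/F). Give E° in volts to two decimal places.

+1.33 V

E°cell = (0.0592/n)·log K = (0.0592/6)(56.8) = +0.560 V.
Since Cr₂O₇²⁻/Cr³⁺ is the cathode and Fe³⁺/Fe²⁺ the anode, E°cell = E°(Cr₂O₇²⁻/Cr³⁺) − E°(Fe³⁺/Fe²⁺).
So E°(Cr₂O₇²⁻/Cr³⁺) = E°cell + E°(Fe³⁺/Fe²⁺) = +0.560 + (+0.77) = +1.33 V.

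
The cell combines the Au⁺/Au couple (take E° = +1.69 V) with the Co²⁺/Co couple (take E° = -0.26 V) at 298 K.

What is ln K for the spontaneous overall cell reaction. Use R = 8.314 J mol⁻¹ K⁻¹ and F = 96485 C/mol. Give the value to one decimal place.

151.9

Cathode: Au⁺/Au; anode: Co²⁺/Co. E°cell = (+1.69) − (-0.26) = +1.95 V, with n = 2.
ΔG° = −nFE° = −RT ln K, so ln K = nFE°/(RT) = (2)(96485)(+1.95) / ((8.314)(298)) = 151.879.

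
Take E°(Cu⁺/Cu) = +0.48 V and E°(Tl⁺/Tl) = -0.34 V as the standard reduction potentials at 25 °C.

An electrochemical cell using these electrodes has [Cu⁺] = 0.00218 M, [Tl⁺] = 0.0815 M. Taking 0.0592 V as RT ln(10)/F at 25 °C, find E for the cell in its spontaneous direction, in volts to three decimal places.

Cu⁺/Cu is the cathode (higher E°), Tl⁺/Tl the anode: E°cell = +0.48 − (-0.34) = +0.82 V, n = 1.
Overall: Cu⁺(aq) + Tl(s) → Cu(s) + Tl⁺(aq)
Q = [Tl⁺] / ([Cu⁺]); log Q = 1.573.
E = E° − (0.0592/n) log Q = +0.82 − (0.0592/1)(1.573) = +0.727 V.

+0.727 V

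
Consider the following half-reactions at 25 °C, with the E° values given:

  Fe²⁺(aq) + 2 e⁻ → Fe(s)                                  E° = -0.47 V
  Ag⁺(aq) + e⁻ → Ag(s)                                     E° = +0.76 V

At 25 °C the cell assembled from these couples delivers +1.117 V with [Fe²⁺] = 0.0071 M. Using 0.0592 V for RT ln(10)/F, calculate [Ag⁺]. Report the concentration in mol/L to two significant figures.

Ag⁺/Ag is the cathode, Fe²⁺/Fe the anode: E°cell = +1.23 V, n = 2.
Overall reaction: 2 Ag⁺(aq) + Fe(s) → 2 Ag(s) + Fe²⁺(aq); Q = [Fe²⁺]^1/[Ag⁺]^2.
From E = E° − (0.0592/n) log Q: log Q = (E° − E)·n/0.0592 = (+1.23 − (+1.117))·2/0.0592 = 3.8176.
So 2·log[Ag⁺] = 1·log(0.0071) − log Q = -2.1487 − (3.8176) = -5.9663; log[Ag⁺] = -5.9663 / 2 = -2.9832; [Ag⁺] = 10^(-2.9832) ≈ 0.0010 M.

0.0010 M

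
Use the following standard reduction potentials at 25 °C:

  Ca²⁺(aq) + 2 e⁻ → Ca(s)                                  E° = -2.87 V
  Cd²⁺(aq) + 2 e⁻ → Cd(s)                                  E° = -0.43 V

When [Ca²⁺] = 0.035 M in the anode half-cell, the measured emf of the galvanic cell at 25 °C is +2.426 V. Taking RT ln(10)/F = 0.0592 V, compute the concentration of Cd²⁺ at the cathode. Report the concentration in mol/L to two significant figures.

Cd²⁺/Cd is the cathode, Ca²⁺/Ca the anode: E°cell = +2.44 V, n = 2.
Overall reaction: Cd²⁺(aq) + Ca(s) → Cd(s) + Ca²⁺(aq); Q = [Ca²⁺]^1/[Cd²⁺]^1.
From E = E° − (0.0592/n) log Q: log Q = (E° − E)·n/0.0592 = (+2.44 − (+2.426))·2/0.0592 = 0.4730.
So 1·log[Cd²⁺] = 1·log(0.035) − log Q = -1.4559 − (0.4730) = -1.9289; [Cd²⁺] = 10^(-1.9289) ≈ 0.012 M.

0.012 M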